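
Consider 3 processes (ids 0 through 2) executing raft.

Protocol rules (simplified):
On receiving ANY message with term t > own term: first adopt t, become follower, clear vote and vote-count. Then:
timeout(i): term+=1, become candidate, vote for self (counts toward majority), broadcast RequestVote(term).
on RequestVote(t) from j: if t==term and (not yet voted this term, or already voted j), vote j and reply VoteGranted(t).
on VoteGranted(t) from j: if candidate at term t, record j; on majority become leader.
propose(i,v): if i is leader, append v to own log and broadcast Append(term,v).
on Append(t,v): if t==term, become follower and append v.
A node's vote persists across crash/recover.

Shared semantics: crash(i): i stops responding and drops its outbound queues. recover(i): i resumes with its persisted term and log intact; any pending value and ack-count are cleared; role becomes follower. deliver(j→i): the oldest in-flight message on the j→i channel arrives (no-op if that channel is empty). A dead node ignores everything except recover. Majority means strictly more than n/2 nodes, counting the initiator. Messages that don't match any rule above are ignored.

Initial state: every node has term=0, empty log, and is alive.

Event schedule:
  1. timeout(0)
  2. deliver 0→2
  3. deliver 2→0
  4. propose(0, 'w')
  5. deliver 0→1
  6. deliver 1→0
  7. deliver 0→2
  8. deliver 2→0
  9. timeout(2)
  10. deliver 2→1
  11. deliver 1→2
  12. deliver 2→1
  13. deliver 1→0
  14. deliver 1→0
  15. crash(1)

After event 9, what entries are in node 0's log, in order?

step 1 timeout(0): 0={cand,t=1,log=-}
step 2 deliver 0→2: 2={foll,t=1,log=-}
step 3 deliver 2→0: 0={lead,t=1,log=-}
step 4 propose(0,'w'): 0={lead,t=1,log=w}
step 5 deliver 0→1: 1={foll,t=1,log=-}
step 6 deliver 1→0: —
step 7 deliver 0→2: 2={foll,t=1,log=w}
step 8 deliver 2→0: —
step 9 timeout(2): 2={cand,t=2,log=w}

w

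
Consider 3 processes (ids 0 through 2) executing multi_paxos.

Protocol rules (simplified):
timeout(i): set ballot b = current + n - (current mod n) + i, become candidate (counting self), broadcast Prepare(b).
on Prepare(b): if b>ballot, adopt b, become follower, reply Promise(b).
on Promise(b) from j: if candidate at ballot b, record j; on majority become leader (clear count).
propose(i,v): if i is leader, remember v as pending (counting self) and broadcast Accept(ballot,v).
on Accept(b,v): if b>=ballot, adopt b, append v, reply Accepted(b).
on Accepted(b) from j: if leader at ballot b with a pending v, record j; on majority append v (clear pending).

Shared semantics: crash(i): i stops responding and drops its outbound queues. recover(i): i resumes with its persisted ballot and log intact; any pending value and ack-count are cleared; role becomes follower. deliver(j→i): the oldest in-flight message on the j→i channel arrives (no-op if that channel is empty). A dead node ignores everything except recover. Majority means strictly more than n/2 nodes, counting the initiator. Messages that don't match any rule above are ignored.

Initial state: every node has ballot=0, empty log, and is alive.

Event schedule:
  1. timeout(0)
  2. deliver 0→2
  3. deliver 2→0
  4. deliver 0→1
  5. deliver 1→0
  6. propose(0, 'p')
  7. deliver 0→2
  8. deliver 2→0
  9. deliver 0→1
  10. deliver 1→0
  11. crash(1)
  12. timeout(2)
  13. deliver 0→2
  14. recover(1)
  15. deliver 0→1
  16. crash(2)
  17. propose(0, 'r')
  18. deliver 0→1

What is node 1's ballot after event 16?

3

[1] timeout(0) → N0(cand b3 [-])
[2] deliver 0→2 → N2(foll b3 [-])
[3] deliver 2→0 → N0(lead b3 [-])
[4] deliver 0→1 → N1(foll b3 [-])
[5] deliver 1→0 → ∅
[6] propose(0,'p') → ∅
[7] deliver 0→2 → N2(foll b3 [p])
[8] deliver 2→0 → N0(lead b3 [p])
[9] deliver 0→1 → N1(foll b3 [p])
[10] deliver 1→0 → ∅
[11] crash(1) → N1(✗foll b3 [p])
[12] timeout(2) → N2(cand b8 [p])
[13] deliver 0→2 → ∅
[14] recover(1) → N1(foll b3 [p])
[15] deliver 0→1 → ∅
[16] crash(2) → N2(✗cand b8 [p])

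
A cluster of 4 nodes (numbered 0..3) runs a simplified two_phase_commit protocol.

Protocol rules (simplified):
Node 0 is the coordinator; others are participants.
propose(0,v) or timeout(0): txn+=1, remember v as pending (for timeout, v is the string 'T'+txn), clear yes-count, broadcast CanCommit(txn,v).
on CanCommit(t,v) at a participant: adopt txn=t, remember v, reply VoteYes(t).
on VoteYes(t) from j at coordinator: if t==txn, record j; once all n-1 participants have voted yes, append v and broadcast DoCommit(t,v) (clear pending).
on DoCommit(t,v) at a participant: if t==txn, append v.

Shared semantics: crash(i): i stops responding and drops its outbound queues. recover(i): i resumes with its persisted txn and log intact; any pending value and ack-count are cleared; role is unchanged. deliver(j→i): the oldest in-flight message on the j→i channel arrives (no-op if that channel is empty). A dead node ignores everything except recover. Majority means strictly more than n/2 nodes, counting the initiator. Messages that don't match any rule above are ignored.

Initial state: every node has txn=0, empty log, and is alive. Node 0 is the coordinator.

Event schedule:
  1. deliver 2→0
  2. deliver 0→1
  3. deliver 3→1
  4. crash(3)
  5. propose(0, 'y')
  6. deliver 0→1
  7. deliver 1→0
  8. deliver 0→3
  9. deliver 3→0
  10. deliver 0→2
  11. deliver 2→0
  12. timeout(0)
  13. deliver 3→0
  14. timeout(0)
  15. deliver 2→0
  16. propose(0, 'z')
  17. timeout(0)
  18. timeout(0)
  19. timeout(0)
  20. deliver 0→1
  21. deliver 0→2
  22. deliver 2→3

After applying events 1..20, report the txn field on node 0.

after 1 — deliver 2→0: ·
after 2 — deliver 0→1: ·
after 3 — deliver 3→1: ·
after 4 — crash(3): n3:✗part/t0/[-]
after 5 — propose(0,'y'): n0:coor/t1/[-]
after 6 — deliver 0→1: n1:part/t1/[-]
after 7 — deliver 1→0: ·
after 8 — deliver 0→3: ·
after 9 — deliver 3→0: ·
after 10 — deliver 0→2: n2:part/t1/[-]
after 11 — deliver 2→0: ·
after 12 — timeout(0): n0:coor/t2/[-]
after 13 — deliver 3→0: ·
after 14 — timeout(0): n0:coor/t3/[-]
after 15 — deliver 2→0: ·
after 16 — propose(0,'z'): n0:coor/t4/[-]
after 17 — timeout(0): n0:coor/t5/[-]
after 18 — timeout(0): n0:coor/t6/[-]
after 19 — timeout(0): n0:coor/t7/[-]
after 20 — deliver 0→1: n1:part/t2/[-]

7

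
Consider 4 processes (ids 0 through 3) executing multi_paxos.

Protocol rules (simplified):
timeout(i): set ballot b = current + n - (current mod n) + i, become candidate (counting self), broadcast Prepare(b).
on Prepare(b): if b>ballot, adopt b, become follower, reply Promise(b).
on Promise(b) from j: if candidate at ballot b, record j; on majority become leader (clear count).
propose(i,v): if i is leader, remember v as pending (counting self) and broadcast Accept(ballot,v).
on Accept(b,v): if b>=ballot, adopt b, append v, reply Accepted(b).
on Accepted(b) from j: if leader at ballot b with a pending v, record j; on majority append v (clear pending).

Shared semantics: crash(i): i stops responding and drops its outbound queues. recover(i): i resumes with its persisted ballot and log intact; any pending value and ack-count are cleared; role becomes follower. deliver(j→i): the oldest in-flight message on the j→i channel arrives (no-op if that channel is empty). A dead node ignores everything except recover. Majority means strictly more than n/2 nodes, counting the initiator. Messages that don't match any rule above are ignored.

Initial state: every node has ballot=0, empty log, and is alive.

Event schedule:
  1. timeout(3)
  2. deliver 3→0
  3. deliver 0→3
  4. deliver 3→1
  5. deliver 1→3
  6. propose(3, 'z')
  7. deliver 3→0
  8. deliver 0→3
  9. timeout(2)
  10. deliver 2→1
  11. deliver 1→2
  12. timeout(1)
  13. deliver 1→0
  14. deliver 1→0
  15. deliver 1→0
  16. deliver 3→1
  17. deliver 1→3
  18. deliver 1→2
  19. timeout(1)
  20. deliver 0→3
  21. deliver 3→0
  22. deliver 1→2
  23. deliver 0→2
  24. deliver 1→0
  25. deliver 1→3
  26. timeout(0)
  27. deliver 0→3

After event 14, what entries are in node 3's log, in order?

empty

[1] timeout(3) → N3(cand b7 [-])
[2] deliver 3→0 → N0(foll b7 [-])
[3] deliver 0→3 → ∅
[4] deliver 3→1 → N1(foll b7 [-])
[5] deliver 1→3 → N3(lead b7 [-])
[6] propose(3,'z') → ∅
[7] deliver 3→0 → N0(foll b7 [z])
[8] deliver 0→3 → ∅
[9] timeout(2) → N2(cand b6 [-])
[10] deliver 2→1 → ∅
[11] deliver 1→2 → ∅
[12] timeout(1) → N1(cand b9 [-])
[13] deliver 1→0 → N0(foll b9 [z])
[14] deliver 1→0 → ∅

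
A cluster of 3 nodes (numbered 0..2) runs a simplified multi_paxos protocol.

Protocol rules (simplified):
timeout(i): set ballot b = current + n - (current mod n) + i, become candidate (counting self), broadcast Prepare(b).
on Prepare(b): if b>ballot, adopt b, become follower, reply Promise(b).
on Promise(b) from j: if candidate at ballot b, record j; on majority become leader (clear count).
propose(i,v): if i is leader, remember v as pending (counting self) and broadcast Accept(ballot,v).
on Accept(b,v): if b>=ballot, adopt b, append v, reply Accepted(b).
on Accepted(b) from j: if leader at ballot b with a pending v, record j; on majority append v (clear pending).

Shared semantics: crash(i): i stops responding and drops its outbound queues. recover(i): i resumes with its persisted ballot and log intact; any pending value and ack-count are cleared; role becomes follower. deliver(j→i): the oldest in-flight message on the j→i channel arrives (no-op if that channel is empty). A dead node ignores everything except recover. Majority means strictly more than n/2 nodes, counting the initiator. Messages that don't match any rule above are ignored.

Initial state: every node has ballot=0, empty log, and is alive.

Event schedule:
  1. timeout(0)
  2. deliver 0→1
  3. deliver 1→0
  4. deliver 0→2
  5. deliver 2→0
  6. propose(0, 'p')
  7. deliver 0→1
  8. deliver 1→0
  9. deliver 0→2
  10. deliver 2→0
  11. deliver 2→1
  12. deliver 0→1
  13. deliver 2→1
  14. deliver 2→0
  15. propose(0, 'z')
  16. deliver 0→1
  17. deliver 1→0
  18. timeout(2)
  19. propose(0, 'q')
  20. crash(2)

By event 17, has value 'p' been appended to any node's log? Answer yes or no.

yes

1. timeout(0):  <0:cand b3 ->
2. deliver 0→1:  <1:foll b3 ->
3. deliver 1→0:  <0:lead b3 ->
4. deliver 0→2:  <2:foll b3 ->
5. deliver 2→0:  nop
6. propose(0,'p'):  nop
7. deliver 0→1:  <1:foll b3 p>
8. deliver 1→0:  <0:lead b3 p>
9. deliver 0→2:  <2:foll b3 p>
10. deliver 2→0:  nop
11. deliver 2→1:  nop
12. deliver 0→1:  nop
13. deliver 2→1:  nop
14. deliver 2→0:  nop
15. propose(0,'z'):  nop
16. deliver 0→1:  <1:foll b3 p,z>
17. deliver 1→0:  <0:lead b3 p,z>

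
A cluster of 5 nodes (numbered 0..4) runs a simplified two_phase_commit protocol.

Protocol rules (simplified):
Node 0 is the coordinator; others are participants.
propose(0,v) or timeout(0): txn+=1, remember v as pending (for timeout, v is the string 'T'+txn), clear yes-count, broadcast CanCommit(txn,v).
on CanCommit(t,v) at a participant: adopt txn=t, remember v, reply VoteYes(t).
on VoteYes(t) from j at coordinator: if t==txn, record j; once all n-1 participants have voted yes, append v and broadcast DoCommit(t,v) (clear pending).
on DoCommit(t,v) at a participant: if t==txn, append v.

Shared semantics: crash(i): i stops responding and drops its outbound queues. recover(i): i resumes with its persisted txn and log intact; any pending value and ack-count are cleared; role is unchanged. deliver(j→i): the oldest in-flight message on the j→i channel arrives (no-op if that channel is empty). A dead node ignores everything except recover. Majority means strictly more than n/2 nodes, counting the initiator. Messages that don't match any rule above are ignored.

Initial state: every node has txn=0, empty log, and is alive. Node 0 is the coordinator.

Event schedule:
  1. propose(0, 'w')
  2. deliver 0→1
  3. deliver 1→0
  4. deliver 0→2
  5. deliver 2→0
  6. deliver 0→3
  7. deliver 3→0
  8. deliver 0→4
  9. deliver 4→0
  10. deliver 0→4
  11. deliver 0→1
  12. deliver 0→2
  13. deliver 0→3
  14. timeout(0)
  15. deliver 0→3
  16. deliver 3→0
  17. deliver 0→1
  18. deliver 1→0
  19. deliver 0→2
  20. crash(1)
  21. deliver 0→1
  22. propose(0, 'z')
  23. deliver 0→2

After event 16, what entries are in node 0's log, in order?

[1] propose(0,'w') → N0(coor t1 [-])
[2] deliver 0→1 → N1(part t1 [-])
[3] deliver 1→0 → ∅
[4] deliver 0→2 → N2(part t1 [-])
[5] deliver 2→0 → ∅
[6] deliver 0→3 → N3(part t1 [-])
[7] deliver 3→0 → ∅
[8] deliver 0→4 → N4(part t1 [-])
[9] deliver 4→0 → N0(coor t1 [w])
[10] deliver 0→4 → N4(part t1 [w])
[11] deliver 0→1 → N1(part t1 [w])
[12] deliver 0→2 → N2(part t1 [w])
[13] deliver 0→3 → N3(part t1 [w])
[14] timeout(0) → N0(coor t2 [w])
[15] deliver 0→3 → N3(part t2 [w])
[16] deliver 3→0 → ∅

w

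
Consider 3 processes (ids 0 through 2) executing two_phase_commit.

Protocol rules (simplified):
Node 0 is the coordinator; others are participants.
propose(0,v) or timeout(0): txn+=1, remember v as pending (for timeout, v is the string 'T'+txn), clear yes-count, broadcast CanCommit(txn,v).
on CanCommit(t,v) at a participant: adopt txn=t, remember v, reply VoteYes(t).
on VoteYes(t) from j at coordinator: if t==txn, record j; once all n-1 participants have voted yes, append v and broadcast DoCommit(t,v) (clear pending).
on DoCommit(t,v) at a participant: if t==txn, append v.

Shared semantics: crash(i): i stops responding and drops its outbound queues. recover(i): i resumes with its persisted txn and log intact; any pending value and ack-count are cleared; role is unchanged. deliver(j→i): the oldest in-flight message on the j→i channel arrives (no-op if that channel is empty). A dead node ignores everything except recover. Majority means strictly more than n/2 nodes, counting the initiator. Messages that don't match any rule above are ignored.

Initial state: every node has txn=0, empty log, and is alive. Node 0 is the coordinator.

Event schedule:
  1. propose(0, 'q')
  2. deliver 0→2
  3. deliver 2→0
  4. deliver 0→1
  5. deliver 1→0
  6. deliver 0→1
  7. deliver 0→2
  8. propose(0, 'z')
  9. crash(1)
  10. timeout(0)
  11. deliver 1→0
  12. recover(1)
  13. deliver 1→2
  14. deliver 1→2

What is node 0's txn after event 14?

e1 propose(0,'q'): 0[coor,t=1,-]
e2 deliver 0→2: 2[part,t=1,-]
e3 deliver 2→0: ·
e4 deliver 0→1: 1[part,t=1,-]
e5 deliver 1→0: 0[coor,t=1,q]
e6 deliver 0→1: 1[part,t=1,q]
e7 deliver 0→2: 2[part,t=1,q]
e8 propose(0,'z'): 0[coor,t=2,q]
e9 crash(1): 1[✗part,t=1,q]
e10 timeout(0): 0[coor,t=3,q]
e11 deliver 1→0: ·
e12 recover(1): 1[part,t=1,q]
e13 deliver 1→2: ·
e14 deliver 1→2: ·

3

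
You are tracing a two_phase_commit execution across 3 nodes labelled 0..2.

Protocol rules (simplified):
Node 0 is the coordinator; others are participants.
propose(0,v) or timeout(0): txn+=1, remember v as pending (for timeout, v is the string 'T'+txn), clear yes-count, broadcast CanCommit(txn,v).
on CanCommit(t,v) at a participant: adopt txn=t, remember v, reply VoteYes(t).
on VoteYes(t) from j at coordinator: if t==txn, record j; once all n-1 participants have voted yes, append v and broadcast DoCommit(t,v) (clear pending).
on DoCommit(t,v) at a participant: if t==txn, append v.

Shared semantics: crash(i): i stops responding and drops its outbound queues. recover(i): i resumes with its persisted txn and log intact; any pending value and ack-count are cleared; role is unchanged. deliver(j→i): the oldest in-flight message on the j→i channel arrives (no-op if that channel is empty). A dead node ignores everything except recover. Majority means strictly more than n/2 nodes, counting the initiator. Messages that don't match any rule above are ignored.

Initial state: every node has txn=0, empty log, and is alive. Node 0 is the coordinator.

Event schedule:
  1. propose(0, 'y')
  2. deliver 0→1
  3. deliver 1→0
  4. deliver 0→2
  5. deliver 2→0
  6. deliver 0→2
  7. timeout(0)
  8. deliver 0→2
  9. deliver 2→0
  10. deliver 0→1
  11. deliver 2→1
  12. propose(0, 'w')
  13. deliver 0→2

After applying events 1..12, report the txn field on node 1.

step 1 propose(0,'y'): 0={coor,t=1,log=-}
step 2 deliver 0→1: 1={part,t=1,log=-}
step 3 deliver 1→0: —
step 4 deliver 0→2: 2={part,t=1,log=-}
step 5 deliver 2→0: 0={coor,t=1,log=y}
step 6 deliver 0→2: 2={part,t=1,log=y}
step 7 timeout(0): 0={coor,t=2,log=y}
step 8 deliver 0→2: 2={part,t=2,log=y}
step 9 deliver 2→0: —
step 10 deliver 0→1: 1={part,t=1,log=y}
step 11 deliver 2→1: —
step 12 propose(0,'w'): 0={coor,t=3,log=y}

1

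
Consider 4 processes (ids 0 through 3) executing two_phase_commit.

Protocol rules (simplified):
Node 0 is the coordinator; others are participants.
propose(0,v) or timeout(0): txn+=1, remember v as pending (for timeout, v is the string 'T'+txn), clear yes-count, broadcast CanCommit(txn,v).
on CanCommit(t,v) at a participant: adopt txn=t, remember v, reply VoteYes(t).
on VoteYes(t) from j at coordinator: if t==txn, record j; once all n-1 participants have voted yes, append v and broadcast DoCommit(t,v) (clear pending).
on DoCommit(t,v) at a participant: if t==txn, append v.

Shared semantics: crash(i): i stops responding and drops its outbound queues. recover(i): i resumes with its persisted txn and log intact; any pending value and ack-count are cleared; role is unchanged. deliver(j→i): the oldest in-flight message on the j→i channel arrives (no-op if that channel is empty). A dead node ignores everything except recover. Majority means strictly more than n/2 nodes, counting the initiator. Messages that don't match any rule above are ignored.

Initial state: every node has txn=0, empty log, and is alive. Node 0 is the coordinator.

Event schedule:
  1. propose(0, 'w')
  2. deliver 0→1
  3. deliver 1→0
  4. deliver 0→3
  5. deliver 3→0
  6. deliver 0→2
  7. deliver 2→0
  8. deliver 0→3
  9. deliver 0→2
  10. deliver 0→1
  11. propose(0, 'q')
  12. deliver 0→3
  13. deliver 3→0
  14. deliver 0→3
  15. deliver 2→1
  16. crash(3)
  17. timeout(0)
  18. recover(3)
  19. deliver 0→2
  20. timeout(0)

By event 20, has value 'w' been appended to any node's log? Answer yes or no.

[1] propose(0,'w') → N0(coor t1 [-])
[2] deliver 0→1 → N1(part t1 [-])
[3] deliver 1→0 → ∅
[4] deliver 0→3 → N3(part t1 [-])
[5] deliver 3→0 → ∅
[6] deliver 0→2 → N2(part t1 [-])
[7] deliver 2→0 → N0(coor t1 [w])
[8] deliver 0→3 → N3(part t1 [w])
[9] deliver 0→2 → N2(part t1 [w])
[10] deliver 0→1 → N1(part t1 [w])
[11] propose(0,'q') → N0(coor t2 [w])
[12] deliver 0→3 → N3(part t2 [w])
[13] deliver 3→0 → ∅
[14] deliver 0→3 → ∅
[15] deliver 2→1 → ∅
[16] crash(3) → N3(✗part t2 [w])
[17] timeout(0) → N0(coor t3 [w])
[18] recover(3) → N3(part t2 [w])
[19] deliver 0→2 → N2(part t2 [w])
[20] timeout(0) → N0(coor t4 [w])

yes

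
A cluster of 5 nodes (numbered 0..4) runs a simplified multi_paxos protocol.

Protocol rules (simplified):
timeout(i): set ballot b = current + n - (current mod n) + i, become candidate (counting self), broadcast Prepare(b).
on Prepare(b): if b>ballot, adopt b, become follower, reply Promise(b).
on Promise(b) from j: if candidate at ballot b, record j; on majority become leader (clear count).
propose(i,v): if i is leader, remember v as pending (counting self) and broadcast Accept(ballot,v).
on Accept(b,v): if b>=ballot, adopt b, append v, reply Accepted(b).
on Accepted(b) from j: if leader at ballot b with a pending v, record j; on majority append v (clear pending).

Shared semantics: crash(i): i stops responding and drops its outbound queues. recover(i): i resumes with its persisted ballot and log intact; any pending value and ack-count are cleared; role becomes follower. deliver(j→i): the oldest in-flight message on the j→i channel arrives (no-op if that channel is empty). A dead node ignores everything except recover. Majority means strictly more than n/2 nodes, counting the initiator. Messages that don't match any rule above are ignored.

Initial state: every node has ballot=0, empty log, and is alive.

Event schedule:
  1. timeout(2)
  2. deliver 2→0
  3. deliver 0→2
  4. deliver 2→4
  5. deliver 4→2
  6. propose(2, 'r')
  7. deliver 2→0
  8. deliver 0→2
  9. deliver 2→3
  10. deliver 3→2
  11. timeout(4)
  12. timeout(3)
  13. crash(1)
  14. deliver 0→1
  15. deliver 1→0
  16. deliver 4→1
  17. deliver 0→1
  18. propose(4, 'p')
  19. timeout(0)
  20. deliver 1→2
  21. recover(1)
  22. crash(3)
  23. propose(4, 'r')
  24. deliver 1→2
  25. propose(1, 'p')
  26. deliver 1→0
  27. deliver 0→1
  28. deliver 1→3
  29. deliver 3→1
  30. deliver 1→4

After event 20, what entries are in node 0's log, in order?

[1] timeout(2) → N2(cand b7 [-])
[2] deliver 2→0 → N0(foll b7 [-])
[3] deliver 0→2 → ∅
[4] deliver 2→4 → N4(foll b7 [-])
[5] deliver 4→2 → N2(lead b7 [-])
[6] propose(2,'r') → ∅
[7] deliver 2→0 → N0(foll b7 [r])
[8] deliver 0→2 → ∅
[9] deliver 2→3 → N3(foll b7 [-])
[10] deliver 3→2 → ∅
[11] timeout(4) → N4(cand b14 [-])
[12] timeout(3) → N3(cand b13 [-])
[13] crash(1) → N1(✗foll b0 [-])
[14] deliver 0→1 → ∅
[15] deliver 1→0 → ∅
[16] deliver 4→1 → ∅
[17] deliver 0→1 → ∅
[18] propose(4,'p') → ∅
[19] timeout(0) → N0(cand b10 [r])
[20] deliver 1→2 → ∅

r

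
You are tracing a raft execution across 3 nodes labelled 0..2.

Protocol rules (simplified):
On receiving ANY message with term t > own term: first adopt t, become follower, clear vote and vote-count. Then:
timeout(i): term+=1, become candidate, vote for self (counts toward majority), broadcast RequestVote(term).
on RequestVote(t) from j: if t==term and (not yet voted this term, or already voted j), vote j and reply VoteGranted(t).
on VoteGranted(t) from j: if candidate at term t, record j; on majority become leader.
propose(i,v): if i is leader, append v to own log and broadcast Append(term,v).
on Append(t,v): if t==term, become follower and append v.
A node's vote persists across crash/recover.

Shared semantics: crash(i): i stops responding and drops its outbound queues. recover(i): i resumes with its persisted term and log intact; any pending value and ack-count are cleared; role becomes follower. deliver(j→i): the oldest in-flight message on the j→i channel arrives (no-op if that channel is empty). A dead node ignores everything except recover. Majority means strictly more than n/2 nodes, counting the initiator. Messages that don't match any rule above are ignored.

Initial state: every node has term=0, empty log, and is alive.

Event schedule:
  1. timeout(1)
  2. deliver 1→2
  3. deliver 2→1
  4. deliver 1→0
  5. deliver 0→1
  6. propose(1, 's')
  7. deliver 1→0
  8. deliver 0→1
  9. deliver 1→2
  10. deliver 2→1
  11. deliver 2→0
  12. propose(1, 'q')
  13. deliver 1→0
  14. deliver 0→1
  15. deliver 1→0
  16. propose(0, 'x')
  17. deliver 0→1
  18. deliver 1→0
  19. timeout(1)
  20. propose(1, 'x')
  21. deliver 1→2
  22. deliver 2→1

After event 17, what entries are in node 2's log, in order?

after 1 — timeout(1): n1:cand/t1/[-]
after 2 — deliver 1→2: n2:foll/t1/[-]
after 3 — deliver 2→1: n1:lead/t1/[-]
after 4 — deliver 1→0: n0:foll/t1/[-]
after 5 — deliver 0→1: ·
after 6 — propose(1,'s'): n1:lead/t1/[s]
after 7 — deliver 1→0: n0:foll/t1/[s]
after 8 — deliver 0→1: ·
after 9 — deliver 1→2: n2:foll/t1/[s]
after 10 — deliver 2→1: ·
after 11 — deliver 2→0: ·
after 12 — propose(1,'q'): n1:lead/t1/[s,q]
after 13 — deliver 1→0: n0:foll/t1/[s,q]
after 14 — deliver 0→1: ·
after 15 — deliver 1→0: ·
after 16 — propose(0,'x'): ·
after 17 — deliver 0→1: ·

s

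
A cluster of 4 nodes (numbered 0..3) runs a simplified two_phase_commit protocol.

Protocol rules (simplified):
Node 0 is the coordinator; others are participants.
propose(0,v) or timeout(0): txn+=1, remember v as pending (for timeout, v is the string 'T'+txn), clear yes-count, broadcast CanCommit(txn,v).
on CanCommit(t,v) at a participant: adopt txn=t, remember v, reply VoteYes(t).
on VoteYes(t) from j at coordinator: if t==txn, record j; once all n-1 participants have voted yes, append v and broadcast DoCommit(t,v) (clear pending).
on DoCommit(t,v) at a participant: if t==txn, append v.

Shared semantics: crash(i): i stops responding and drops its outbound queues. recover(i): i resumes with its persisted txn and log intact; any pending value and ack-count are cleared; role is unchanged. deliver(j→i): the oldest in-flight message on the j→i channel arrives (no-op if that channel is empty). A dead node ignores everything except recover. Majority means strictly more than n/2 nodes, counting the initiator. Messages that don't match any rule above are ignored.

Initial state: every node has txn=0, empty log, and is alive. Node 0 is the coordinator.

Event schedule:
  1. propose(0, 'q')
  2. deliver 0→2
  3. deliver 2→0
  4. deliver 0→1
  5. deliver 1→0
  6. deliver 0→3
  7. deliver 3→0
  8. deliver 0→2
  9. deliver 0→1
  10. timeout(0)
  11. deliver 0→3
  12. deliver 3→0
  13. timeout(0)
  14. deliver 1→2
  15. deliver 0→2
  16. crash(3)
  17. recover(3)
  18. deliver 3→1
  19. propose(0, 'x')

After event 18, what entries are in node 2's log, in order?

q

1. propose(0,'q'):  <0:coor t1 ->
2. deliver 0→2:  <2:part t1 ->
3. deliver 2→0:  nop
4. deliver 0→1:  <1:part t1 ->
5. deliver 1→0:  nop
6. deliver 0→3:  <3:part t1 ->
7. deliver 3→0:  <0:coor t1 q>
8. deliver 0→2:  <2:part t1 q>
9. deliver 0→1:  <1:part t1 q>
10. timeout(0):  <0:coor t2 q>
11. deliver 0→3:  <3:part t1 q>
12. deliver 3→0:  nop
13. timeout(0):  <0:coor t3 q>
14. deliver 1→2:  nop
15. deliver 0→2:  <2:part t2 q>
16. crash(3):  <3:✗part t1 q>
17. recover(3):  <3:part t1 q>
18. deliver 3→1:  nop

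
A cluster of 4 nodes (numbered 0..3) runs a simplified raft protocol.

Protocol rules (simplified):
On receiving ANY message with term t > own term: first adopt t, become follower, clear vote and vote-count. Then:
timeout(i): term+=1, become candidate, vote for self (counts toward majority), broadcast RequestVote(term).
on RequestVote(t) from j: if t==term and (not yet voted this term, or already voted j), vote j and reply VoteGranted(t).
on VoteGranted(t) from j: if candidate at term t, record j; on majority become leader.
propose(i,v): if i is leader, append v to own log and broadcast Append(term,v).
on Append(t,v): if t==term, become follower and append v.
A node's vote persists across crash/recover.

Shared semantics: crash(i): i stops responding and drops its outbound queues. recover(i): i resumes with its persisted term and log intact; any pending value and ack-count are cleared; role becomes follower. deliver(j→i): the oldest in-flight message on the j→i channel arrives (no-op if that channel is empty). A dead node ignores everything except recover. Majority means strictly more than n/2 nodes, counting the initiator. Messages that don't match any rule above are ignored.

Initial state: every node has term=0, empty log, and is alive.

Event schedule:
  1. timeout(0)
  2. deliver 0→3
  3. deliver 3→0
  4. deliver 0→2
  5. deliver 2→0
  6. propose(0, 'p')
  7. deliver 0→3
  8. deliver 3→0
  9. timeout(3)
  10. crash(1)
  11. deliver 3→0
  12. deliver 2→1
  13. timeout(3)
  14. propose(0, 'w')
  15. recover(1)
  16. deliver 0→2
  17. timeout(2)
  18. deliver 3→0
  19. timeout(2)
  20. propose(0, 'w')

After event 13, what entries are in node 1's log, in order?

empty

[1] timeout(0) → N0(cand t1 [-])
[2] deliver 0→3 → N3(foll t1 [-])
[3] deliver 3→0 → ∅
[4] deliver 0→2 → N2(foll t1 [-])
[5] deliver 2→0 → N0(lead t1 [-])
[6] propose(0,'p') → N0(lead t1 [p])
[7] deliver 0→3 → N3(foll t1 [p])
[8] deliver 3→0 → ∅
[9] timeout(3) → N3(cand t2 [p])
[10] crash(1) → N1(✗foll t0 [-])
[11] deliver 3→0 → N0(foll t2 [p])
[12] deliver 2→1 → ∅
[13] timeout(3) → N3(cand t3 [p])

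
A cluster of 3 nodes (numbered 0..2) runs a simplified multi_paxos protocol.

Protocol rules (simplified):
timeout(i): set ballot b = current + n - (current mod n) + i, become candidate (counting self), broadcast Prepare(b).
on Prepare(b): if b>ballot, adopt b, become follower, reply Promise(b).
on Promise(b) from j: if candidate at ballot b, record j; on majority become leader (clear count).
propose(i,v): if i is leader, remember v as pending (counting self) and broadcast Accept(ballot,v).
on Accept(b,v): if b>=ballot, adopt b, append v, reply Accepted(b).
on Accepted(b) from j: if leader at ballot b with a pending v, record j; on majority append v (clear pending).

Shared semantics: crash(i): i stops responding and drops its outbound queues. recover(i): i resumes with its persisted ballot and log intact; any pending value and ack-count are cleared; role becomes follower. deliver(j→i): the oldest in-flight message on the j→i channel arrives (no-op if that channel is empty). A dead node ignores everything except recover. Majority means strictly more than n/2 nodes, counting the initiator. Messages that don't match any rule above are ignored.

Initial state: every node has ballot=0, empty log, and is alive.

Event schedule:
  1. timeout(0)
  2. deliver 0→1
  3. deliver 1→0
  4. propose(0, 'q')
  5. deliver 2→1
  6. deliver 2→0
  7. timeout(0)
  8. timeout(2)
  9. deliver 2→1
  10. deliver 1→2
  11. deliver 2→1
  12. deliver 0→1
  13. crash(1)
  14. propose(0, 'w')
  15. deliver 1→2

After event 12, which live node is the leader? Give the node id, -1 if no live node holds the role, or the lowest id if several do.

1. timeout(0):  <0:cand b3 ->
2. deliver 0→1:  <1:foll b3 ->
3. deliver 1→0:  <0:lead b3 ->
4. propose(0,'q'):  nop
5. deliver 2→1:  nop
6. deliver 2→0:  nop
7. timeout(0):  <0:cand b6 ->
8. timeout(2):  <2:cand b5 ->
9. deliver 2→1:  <1:foll b5 ->
10. deliver 1→2:  <2:lead b5 ->
11. deliver 2→1:  nop
12. deliver 0→1:  nop

2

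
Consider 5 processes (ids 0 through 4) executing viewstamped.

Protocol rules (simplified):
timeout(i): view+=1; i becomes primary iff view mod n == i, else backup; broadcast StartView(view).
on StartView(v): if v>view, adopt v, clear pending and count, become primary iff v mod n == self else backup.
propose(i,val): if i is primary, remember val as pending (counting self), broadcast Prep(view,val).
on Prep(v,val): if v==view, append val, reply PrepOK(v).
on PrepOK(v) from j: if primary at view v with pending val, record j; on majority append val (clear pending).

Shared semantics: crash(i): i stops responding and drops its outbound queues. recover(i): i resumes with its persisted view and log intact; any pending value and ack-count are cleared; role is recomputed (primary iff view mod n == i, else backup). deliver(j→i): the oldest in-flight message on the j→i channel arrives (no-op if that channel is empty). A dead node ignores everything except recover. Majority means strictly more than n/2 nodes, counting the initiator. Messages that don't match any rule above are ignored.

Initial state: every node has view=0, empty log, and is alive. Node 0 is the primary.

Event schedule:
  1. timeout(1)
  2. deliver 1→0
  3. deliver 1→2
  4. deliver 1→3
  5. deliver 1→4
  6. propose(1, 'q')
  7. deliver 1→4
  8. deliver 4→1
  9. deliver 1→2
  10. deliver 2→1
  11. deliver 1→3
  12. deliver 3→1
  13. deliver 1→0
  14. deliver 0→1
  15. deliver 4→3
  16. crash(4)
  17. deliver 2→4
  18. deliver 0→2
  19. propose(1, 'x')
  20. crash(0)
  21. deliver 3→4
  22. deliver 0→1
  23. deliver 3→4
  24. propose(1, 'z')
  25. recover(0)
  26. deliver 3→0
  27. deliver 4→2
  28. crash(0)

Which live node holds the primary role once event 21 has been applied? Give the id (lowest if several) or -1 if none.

1

[1] timeout(1) → N1(prim v1 [-])
[2] deliver 1→0 → N0(back v1 [-])
[3] deliver 1→2 → N2(back v1 [-])
[4] deliver 1→3 → N3(back v1 [-])
[5] deliver 1→4 → N4(back v1 [-])
[6] propose(1,'q') → ∅
[7] deliver 1→4 → N4(back v1 [q])
[8] deliver 4→1 → ∅
[9] deliver 1→2 → N2(back v1 [q])
[10] deliver 2→1 → N1(prim v1 [q])
[11] deliver 1→3 → N3(back v1 [q])
[12] deliver 3→1 → ∅
[13] deliver 1→0 → N0(back v1 [q])
[14] deliver 0→1 → ∅
[15] deliver 4→3 → ∅
[16] crash(4) → N4(✗back v1 [q])
[17] deliver 2→4 → ∅
[18] deliver 0→2 → ∅
[19] propose(1,'x') → ∅
[20] crash(0) → N0(✗back v1 [q])
[21] deliver 3→4 → ∅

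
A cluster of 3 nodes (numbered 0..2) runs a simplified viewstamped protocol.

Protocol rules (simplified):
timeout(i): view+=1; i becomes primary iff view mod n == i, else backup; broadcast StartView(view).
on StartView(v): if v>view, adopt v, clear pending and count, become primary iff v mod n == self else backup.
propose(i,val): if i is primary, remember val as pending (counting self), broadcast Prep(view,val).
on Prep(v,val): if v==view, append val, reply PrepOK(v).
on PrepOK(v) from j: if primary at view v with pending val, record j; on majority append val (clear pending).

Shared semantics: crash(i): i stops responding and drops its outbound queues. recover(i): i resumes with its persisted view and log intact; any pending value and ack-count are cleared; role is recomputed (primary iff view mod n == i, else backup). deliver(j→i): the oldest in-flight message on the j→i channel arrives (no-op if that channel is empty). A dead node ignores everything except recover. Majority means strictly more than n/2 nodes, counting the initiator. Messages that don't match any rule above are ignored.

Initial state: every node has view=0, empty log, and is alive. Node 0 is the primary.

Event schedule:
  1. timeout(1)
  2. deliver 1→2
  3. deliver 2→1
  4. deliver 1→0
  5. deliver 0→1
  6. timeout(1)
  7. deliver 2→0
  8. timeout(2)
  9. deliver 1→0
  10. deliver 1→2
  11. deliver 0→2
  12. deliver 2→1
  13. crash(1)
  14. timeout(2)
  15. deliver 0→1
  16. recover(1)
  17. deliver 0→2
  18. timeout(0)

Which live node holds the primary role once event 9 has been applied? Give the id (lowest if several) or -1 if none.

2

after 1 — timeout(1): n1:prim/v1/[-]
after 2 — deliver 1→2: n2:back/v1/[-]
after 3 — deliver 2→1: ·
after 4 — deliver 1→0: n0:back/v1/[-]
after 5 — deliver 0→1: ·
after 6 — timeout(1): n1:back/v2/[-]
after 7 — deliver 2→0: ·
after 8 — timeout(2): n2:prim/v2/[-]
after 9 — deliver 1→0: n0:back/v2/[-]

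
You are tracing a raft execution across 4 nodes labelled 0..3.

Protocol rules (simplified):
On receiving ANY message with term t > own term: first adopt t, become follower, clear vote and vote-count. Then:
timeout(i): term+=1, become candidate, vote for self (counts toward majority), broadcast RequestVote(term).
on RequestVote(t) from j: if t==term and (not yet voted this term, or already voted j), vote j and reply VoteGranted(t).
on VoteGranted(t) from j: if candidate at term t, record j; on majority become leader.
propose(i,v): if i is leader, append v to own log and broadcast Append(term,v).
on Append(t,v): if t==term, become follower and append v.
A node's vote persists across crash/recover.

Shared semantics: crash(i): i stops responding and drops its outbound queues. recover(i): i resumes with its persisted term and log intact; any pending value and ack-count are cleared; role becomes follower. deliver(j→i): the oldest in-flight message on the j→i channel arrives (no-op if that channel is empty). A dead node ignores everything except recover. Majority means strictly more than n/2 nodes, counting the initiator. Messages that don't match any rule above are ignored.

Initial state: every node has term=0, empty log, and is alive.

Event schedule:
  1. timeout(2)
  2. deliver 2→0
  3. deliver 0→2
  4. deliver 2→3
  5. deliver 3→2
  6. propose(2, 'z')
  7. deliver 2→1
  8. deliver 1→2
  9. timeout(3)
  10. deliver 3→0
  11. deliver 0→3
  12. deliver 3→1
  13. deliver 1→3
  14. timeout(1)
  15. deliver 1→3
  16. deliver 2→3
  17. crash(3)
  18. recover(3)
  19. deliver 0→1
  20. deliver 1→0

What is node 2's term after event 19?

after 1 — timeout(2): n2:cand/t1/[-]
after 2 — deliver 2→0: n0:foll/t1/[-]
after 3 — deliver 0→2: ·
after 4 — deliver 2→3: n3:foll/t1/[-]
after 5 — deliver 3→2: n2:lead/t1/[-]
after 6 — propose(2,'z'): n2:lead/t1/[z]
after 7 — deliver 2→1: n1:foll/t1/[-]
after 8 — deliver 1→2: ·
after 9 — timeout(3): n3:cand/t2/[-]
after 10 — deliver 3→0: n0:foll/t2/[-]
after 11 — deliver 0→3: ·
after 12 — deliver 3→1: n1:foll/t2/[-]
after 13 — deliver 1→3: n3:lead/t2/[-]
after 14 — timeout(1): n1:cand/t3/[-]
after 15 — deliver 1→3: n3:foll/t3/[-]
after 16 — deliver 2→3: ·
after 17 — crash(3): n3:✗foll/t3/[-]
after 18 — recover(3): n3:foll/t3/[-]
after 19 — deliver 0→1: ·

1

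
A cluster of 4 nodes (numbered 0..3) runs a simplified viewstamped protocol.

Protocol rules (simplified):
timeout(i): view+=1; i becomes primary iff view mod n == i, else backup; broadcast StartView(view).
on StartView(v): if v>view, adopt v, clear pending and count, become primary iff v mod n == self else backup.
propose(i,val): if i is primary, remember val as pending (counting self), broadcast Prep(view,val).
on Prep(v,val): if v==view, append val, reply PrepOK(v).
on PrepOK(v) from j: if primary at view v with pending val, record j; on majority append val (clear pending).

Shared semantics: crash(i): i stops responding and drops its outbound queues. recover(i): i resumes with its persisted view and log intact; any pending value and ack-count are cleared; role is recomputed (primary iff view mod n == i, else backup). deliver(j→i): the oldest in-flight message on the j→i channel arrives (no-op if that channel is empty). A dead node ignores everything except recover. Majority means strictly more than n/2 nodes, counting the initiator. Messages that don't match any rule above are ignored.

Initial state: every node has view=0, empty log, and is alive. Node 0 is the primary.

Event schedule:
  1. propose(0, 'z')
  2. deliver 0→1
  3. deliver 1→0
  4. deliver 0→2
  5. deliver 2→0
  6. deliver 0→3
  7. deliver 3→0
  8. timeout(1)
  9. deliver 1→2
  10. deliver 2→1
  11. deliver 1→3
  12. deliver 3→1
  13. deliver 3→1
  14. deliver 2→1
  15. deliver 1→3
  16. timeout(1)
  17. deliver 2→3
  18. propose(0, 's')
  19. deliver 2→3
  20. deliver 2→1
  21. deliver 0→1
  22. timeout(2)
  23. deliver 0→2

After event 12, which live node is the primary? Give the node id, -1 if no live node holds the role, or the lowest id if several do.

after 1 — propose(0,'z'): ·
after 2 — deliver 0→1: n1:back/v0/[z]
after 3 — deliver 1→0: ·
after 4 — deliver 0→2: n2:back/v0/[z]
after 5 — deliver 2→0: n0:prim/v0/[z]
after 6 — deliver 0→3: n3:back/v0/[z]
after 7 — deliver 3→0: ·
after 8 — timeout(1): n1:prim/v1/[z]
after 9 — deliver 1→2: n2:back/v1/[z]
after 10 — deliver 2→1: ·
after 11 — deliver 1→3: n3:back/v1/[z]
after 12 — deliver 3→1: ·

0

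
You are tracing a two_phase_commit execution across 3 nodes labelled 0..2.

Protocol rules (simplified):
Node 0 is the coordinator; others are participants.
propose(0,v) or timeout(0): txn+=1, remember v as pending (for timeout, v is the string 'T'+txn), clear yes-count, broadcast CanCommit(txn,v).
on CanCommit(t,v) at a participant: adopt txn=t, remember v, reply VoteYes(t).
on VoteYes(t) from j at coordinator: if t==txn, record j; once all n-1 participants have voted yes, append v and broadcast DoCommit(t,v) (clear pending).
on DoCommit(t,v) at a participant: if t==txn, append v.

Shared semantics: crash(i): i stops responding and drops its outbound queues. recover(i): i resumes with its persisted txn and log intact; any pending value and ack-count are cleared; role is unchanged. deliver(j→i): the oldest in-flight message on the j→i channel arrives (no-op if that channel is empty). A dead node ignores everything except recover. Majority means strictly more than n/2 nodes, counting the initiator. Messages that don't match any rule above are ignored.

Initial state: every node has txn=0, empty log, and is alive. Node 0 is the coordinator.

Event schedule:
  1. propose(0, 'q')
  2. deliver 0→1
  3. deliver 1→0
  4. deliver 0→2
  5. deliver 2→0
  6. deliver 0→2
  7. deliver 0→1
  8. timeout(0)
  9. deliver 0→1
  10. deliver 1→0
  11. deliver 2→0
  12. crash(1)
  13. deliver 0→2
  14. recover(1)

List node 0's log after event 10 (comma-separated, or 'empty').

e1 propose(0,'q'): 0[coor,t=1,-]
e2 deliver 0→1: 1[part,t=1,-]
e3 deliver 1→0: ·
e4 deliver 0→2: 2[part,t=1,-]
e5 deliver 2→0: 0[coor,t=1,q]
e6 deliver 0→2: 2[part,t=1,q]
e7 deliver 0→1: 1[part,t=1,q]
e8 timeout(0): 0[coor,t=2,q]
e9 deliver 0→1: 1[part,t=2,q]
e10 deliver 1→0: ·

q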